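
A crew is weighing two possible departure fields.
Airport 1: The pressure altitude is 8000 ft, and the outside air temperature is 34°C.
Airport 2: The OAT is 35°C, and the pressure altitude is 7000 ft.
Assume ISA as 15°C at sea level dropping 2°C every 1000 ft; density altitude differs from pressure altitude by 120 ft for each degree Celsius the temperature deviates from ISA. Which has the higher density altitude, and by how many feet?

Airport 1 by 1120 ft

Airport 1: ISA temp = -1°C, deviation +35°C, DA = 8000 + 120 × 35 = 12200 ft.
Airport 2: ISA temp = 1°C, deviation +34°C, DA = 7000 + 120 × 34 = 11080 ft.
Airport 1 is higher by 12200 − 11080 = 1120 ft.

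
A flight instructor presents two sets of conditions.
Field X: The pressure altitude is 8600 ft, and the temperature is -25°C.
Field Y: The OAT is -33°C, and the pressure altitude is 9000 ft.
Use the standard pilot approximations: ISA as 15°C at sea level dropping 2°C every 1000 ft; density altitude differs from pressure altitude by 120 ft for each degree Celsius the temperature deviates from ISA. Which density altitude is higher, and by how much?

Field X by 464 ft

Field X: ISA temp = -2.2°C, deviation -22.8°C, DA = 8600 + 120 × (-22.8) = 5864 ft.
Field Y: ISA temp = -3°C, deviation -30°C, DA = 9000 + 120 × (-30) = 5400 ft.
Field X is higher by 5864 − 5400 = 464 ft.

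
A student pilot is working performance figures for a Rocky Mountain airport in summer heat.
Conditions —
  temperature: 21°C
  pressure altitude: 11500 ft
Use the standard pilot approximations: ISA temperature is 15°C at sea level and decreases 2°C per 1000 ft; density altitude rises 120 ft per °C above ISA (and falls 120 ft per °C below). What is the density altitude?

14980 ft

ISA temperature at 11500 ft = 15 − 2 × (11500/1000) = -8°C.
ISA deviation = 21 − (-8) = +29°C.
Density altitude = 11500 + 120 × (29) = 11500 + (+3480) = 14980 ft.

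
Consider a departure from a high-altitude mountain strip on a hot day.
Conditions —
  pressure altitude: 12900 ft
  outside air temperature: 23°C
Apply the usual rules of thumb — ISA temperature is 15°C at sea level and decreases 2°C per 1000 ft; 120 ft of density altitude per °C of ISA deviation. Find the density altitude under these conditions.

ISA temperature at 12900 ft = 15 − 2 × (12900/1000) = -10.8°C.
ISA deviation = 23 − (-10.8) = +33.8°C.
Density altitude = 12900 + 120 × (33.8) = 12900 + (+4056) = 16956 ft.

16956 ft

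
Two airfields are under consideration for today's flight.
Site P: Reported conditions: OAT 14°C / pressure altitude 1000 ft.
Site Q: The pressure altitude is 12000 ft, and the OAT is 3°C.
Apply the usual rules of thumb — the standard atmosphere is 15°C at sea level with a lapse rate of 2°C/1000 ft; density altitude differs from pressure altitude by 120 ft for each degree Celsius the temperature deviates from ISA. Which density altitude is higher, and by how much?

Site Q by 12320 ft

Site P: ISA temp = 13°C, deviation +1°C, DA = 1000 + 120 × 1 = 1120 ft.
Site Q: ISA temp = -9°C, deviation +12°C, DA = 12000 + 120 × 12 = 13440 ft.
Site Q is higher by 13440 − 1120 = 12320 ft.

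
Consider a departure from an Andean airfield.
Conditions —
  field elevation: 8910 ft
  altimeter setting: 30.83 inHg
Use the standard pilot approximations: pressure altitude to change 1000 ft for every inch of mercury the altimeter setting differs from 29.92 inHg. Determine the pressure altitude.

Pressure correction = (29.92 − 30.83) × 1000 = -910 ft.
Pressure altitude = 8910 + (-910) = 8000 ft.

8000 ft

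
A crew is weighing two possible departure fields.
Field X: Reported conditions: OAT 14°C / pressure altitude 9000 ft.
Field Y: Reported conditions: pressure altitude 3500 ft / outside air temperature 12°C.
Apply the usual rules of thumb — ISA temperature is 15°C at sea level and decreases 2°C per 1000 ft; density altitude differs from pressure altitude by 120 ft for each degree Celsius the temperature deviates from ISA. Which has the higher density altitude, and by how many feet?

Field X by 7060 ft

Field X: ISA temp = -3°C, deviation +17°C, DA = 9000 + 120 × 17 = 11040 ft.
Field Y: ISA temp = 8°C, deviation +4°C, DA = 3500 + 120 × 4 = 3980 ft.
Field X is higher by 11040 − 3980 = 7060 ft.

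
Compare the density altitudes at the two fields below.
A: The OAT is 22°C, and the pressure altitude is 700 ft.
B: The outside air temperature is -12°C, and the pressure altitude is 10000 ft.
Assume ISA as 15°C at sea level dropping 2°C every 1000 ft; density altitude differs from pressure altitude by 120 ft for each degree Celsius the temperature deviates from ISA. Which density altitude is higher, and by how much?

A: ISA temp = 13.6°C, deviation +8.4°C, DA = 700 + 120 × 8.4 = 1708 ft.
B: ISA temp = -5°C, deviation -7°C, DA = 10000 + 120 × (-7) = 9160 ft.
B is higher by 9160 − 1708 = 7452 ft.

B by 7452 ft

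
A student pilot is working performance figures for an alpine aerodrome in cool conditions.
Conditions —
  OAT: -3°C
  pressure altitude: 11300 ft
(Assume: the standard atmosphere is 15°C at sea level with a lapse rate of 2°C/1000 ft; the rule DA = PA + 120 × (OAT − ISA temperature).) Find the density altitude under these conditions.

ISA temperature at 11300 ft = 15 − 2 × (11300/1000) = -7.6°C.
ISA deviation = -3 − (-7.6) = +4.6°C.
Density altitude = 11300 + 120 × (4.6) = 11300 + (+552) = 11852 ft.

11852 ft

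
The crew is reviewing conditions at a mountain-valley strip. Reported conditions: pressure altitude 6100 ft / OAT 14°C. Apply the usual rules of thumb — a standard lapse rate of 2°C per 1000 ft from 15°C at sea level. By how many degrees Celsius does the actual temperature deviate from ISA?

ISA+11.2°C

ISA temperature at 6100 ft = 15 − 2 × (6100/1000) = 2.8°C.
Deviation = OAT − ISA = 14 − 2.8 = +11.2°C.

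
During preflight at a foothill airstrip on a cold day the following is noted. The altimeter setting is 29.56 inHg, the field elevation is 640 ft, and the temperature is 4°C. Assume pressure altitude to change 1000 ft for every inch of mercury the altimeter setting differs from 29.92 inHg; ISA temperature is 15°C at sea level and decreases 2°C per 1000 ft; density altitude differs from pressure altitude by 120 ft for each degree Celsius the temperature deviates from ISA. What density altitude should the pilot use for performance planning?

-80 ft

Pressure altitude = 640 + (29.92 − 29.56) × 1000 = 640 + (+360) = 1000 ft.
ISA temperature at 1000 ft = 15 − 2 × (1000/1000) = 13°C.
ISA deviation = 4 − 13 = -9°C.
Density altitude = 1000 + 120 × (-9) = -80 ft.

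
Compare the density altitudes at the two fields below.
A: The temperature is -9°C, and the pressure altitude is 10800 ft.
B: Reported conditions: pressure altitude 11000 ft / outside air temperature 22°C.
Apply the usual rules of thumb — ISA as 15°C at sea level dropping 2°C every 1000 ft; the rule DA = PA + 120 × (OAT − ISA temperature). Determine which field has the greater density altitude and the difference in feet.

B by 3968 ft

A: ISA temp = -6.6°C, deviation -2.4°C, DA = 10800 + 120 × (-2.4) = 10512 ft.
B: ISA temp = -7°C, deviation +29°C, DA = 11000 + 120 × 29 = 14480 ft.
B is higher by 14480 − 10512 = 3968 ft.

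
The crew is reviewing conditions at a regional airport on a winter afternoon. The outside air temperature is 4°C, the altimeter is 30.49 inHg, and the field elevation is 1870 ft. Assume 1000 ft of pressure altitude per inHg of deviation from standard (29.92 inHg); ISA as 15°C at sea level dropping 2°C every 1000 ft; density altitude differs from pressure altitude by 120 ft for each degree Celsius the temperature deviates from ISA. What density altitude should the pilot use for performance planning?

292 ft

Pressure altitude = 1870 + (29.92 − 30.49) × 1000 = 1870 + (-570) = 1300 ft.
ISA temperature at 1300 ft = 15 − 2 × (1300/1000) = 12.4°C.
ISA deviation = 4 − 12.4 = -8.4°C.
Density altitude = 1300 + 120 × (-8.4) = 292 ft.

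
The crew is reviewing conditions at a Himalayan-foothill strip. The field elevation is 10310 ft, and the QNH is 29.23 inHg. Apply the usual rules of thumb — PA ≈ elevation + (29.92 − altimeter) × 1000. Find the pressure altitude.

Pressure correction = (29.92 − 29.23) × 1000 = +690 ft.
Pressure altitude = 10310 + (+690) = 11000 ft.

11000 ft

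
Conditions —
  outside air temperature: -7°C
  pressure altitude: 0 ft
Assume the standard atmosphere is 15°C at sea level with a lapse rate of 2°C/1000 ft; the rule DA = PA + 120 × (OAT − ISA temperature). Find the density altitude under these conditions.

ISA temperature at 0 ft = 15 − 2 × (0/1000) = 15°C.
ISA deviation = -7 − 15 = -22°C.
Density altitude = 0 + 120 × (-22) = 0 + (-2640) = -2640 ft.

-2640 ft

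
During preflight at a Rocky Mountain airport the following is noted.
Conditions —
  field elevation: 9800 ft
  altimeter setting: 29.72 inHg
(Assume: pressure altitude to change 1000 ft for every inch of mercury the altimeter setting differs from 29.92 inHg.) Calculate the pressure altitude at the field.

10000 ft

Pressure correction = (29.92 − 29.72) × 1000 = +200 ft.
Pressure altitude = 9800 + (+200) = 10000 ft.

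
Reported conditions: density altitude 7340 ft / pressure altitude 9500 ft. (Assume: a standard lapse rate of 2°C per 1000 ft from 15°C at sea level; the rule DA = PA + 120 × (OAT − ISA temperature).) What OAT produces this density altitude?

Density altitude − pressure altitude = 7340 − 9500 = -2160 ft.
At 120 ft/°C that is an ISA deviation of -2160/120 = -18°C.
ISA temperature at 9500 ft = 15 − 2 × (9500/1000) = -4°C.
OAT = ISA + deviation = -4 + (-18) = -22°C.

-22°C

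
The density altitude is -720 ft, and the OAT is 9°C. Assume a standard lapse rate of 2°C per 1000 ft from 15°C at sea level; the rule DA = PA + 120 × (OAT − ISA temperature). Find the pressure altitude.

DA = PA + 120 × (OAT − (15 − 2·PA/1000)) = PA + 120·OAT − 1800 + 0.24·PA = 1.24·PA + 120·OAT − 1800.
So 1.24·PA = -720 − 120 × 9 + 1800 = 0.
PA = 0 / 1.24 = 0 ft.

0 ft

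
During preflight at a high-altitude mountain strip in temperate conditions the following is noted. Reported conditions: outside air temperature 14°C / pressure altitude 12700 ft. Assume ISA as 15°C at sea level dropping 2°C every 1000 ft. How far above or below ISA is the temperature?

ISA temperature at 12700 ft = 15 − 2 × (12700/1000) = -10.4°C.
Deviation = OAT − ISA = 14 − (-10.4) = +24.4°C.

ISA+24.4°C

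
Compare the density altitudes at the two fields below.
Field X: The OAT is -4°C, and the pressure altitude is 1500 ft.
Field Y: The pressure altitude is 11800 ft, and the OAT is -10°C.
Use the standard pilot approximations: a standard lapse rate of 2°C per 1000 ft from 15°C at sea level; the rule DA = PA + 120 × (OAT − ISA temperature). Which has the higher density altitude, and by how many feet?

Field Y by 12052 ft

Field X: ISA temp = 12°C, deviation -16°C, DA = 1500 + 120 × (-16) = -420 ft.
Field Y: ISA temp = -8.6°C, deviation -1.4°C, DA = 11800 + 120 × (-1.4) = 11632 ft.
Field Y is higher by 11632 − (-420) = 12052 ft.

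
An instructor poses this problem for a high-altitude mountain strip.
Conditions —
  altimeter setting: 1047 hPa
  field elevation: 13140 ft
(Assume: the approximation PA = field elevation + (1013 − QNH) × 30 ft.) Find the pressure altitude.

12120 ft

Pressure correction = (1013 − 1047) × 30 = -1020 ft.
Pressure altitude = 13140 + (-1020) = 12120 ft.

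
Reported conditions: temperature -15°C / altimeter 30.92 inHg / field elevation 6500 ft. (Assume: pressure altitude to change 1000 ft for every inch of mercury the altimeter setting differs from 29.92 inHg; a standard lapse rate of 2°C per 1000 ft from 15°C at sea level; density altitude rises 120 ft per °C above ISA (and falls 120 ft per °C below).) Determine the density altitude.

Pressure altitude = 6500 + (29.92 − 30.92) × 1000 = 6500 + (-1000) = 5500 ft.
ISA temperature at 5500 ft = 15 − 2 × (5500/1000) = 4°C.
ISA deviation = -15 − 4 = -19°C.
Density altitude = 5500 + 120 × (-19) = 3220 ft.

3220 ft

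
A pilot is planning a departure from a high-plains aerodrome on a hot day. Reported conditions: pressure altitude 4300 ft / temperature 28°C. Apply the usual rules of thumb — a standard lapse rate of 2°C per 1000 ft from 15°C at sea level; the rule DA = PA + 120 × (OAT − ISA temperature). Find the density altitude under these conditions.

6892 ft

ISA temperature at 4300 ft = 15 − 2 × (4300/1000) = 6.4°C.
ISA deviation = 28 − 6.4 = +21.6°C.
Density altitude = 4300 + 120 × (21.6) = 4300 + (+2592) = 6892 ft.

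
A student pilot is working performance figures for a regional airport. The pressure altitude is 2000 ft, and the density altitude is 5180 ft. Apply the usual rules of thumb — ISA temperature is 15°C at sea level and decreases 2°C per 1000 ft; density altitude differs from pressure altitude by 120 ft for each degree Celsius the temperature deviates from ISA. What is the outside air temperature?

37.5°C

Density altitude − pressure altitude = 5180 − 2000 = +3180 ft.
At 120 ft/°C that is an ISA deviation of 3180/120 = +26.5°C.
ISA temperature at 2000 ft = 15 − 2 × (2000/1000) = 11°C.
OAT = ISA + deviation = 11 + (+26.5) = 37.5°C.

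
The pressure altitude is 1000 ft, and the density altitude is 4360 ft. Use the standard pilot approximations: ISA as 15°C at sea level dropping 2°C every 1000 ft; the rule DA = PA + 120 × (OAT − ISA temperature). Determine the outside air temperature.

41°C

Density altitude − pressure altitude = 4360 − 1000 = +3360 ft.
At 120 ft/°C that is an ISA deviation of 3360/120 = +28°C.
ISA temperature at 1000 ft = 15 − 2 × (1000/1000) = 13°C.
OAT = ISA + deviation = 13 + (+28) = 41°C.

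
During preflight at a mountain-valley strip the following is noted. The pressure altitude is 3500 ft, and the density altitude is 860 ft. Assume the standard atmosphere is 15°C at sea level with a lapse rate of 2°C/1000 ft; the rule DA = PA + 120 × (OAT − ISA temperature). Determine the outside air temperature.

Density altitude − pressure altitude = 860 − 3500 = -2640 ft.
At 120 ft/°C that is an ISA deviation of -2640/120 = -22°C.
ISA temperature at 3500 ft = 15 − 2 × (3500/1000) = 8°C.
OAT = ISA + deviation = 8 + (-22) = -14°C.

-14°C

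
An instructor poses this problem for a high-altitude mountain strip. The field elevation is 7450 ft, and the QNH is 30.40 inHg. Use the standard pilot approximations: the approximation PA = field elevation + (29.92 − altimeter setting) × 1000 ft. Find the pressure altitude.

6970 ft

Pressure correction = (29.92 − 30.40) × 1000 = -480 ft.
Pressure altitude = 7450 + (-480) = 6970 ft.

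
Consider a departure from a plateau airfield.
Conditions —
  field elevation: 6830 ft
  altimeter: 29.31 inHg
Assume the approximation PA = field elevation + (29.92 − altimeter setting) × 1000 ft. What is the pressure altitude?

7440 ft

Pressure correction = (29.92 − 29.31) × 1000 = +610 ft.
Pressure altitude = 6830 + (+610) = 7440 ft.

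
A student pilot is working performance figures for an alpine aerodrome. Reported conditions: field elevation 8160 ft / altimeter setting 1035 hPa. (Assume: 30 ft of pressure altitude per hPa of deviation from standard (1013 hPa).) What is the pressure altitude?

Pressure correction = (1013 − 1035) × 30 = -660 ft.
Pressure altitude = 8160 + (-660) = 7500 ft.

7500 ft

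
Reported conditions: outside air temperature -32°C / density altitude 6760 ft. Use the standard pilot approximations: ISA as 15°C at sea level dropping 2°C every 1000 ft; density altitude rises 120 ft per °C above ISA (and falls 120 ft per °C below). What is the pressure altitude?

DA = PA + 120 × (OAT − (15 − 2·PA/1000)) = PA + 120·OAT − 1800 + 0.24·PA = 1.24·PA + 120·OAT − 1800.
So 1.24·PA = 6760 − 120 × (-32) + 1800 = 12400.
PA = 12400 / 1.24 = 10000 ft.

10000 ft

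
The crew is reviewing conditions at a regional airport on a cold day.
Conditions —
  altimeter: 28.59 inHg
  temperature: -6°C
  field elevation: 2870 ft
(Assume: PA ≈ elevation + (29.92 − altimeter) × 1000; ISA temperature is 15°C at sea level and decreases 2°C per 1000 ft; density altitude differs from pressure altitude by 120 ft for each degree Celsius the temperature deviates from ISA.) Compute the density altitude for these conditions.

Pressure altitude = 2870 + (29.92 − 28.59) × 1000 = 2870 + (+1330) = 4200 ft.
ISA temperature at 4200 ft = 15 − 2 × (4200/1000) = 6.6°C.
ISA deviation = -6 − 6.6 = -12.6°C.
Density altitude = 4200 + 120 × (-12.6) = 2688 ft.

2688 ft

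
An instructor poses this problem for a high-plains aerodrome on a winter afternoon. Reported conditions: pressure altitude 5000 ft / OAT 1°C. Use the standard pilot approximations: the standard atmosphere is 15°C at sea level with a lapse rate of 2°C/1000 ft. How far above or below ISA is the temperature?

ISA temperature at 5000 ft = 15 − 2 × (5000/1000) = 5°C.
Deviation = OAT − ISA = 1 − 5 = -4°C.

ISA-4°C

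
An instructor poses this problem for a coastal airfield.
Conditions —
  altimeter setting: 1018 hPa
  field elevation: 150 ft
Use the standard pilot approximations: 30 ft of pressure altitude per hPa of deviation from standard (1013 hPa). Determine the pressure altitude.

Pressure correction = (1013 − 1018) × 30 = -150 ft.
Pressure altitude = 150 + (-150) = 0 ft.

0 ft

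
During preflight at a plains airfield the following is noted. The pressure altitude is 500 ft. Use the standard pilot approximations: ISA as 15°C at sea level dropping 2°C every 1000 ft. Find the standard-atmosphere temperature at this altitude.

ISA temperature = 15 − 2 × (500/1000) = 15 − 1 = 14°C.

14°C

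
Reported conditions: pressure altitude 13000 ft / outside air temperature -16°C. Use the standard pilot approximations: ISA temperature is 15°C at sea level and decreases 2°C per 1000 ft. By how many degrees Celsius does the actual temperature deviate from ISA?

ISA-5°C

ISA temperature at 13000 ft = 15 − 2 × (13000/1000) = -11°C.
Deviation = OAT − ISA = -16 − (-11) = -5°C.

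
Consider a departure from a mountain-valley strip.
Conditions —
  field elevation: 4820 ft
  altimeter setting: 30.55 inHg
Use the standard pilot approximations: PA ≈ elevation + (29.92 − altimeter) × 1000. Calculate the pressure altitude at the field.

Pressure correction = (29.92 − 30.55) × 1000 = -630 ft.
Pressure altitude = 4820 + (-630) = 4190 ft.

4190 ft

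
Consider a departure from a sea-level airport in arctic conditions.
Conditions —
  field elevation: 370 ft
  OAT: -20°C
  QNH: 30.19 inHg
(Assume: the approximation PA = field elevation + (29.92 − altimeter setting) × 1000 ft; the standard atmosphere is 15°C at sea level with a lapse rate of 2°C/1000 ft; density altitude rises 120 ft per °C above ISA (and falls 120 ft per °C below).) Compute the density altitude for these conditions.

-4076 ft

Pressure altitude = 370 + (29.92 − 30.19) × 1000 = 370 + (-270) = 100 ft.
ISA temperature at 100 ft = 15 − 2 × (100/1000) = 14.8°C.
ISA deviation = -20 − 14.8 = -34.8°C.
Density altitude = 100 + 120 × (-34.8) = -4076 ft.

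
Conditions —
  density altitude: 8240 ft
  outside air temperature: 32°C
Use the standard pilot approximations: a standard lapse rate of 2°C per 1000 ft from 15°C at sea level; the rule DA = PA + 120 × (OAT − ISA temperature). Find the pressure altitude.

5000 ft

DA = PA + 120 × (OAT − (15 − 2·PA/1000)) = PA + 120·OAT − 1800 + 0.24·PA = 1.24·PA + 120·OAT − 1800.
So 1.24·PA = 8240 − 120 × 32 + 1800 = 6200.
PA = 6200 / 1.24 = 5000 ft.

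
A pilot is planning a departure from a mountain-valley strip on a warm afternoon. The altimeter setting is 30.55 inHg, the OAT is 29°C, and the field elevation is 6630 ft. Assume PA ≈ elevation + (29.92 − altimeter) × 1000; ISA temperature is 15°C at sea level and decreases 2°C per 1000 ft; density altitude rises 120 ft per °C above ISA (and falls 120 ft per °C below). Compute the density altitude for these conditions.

Pressure altitude = 6630 + (29.92 − 30.55) × 1000 = 6630 + (-630) = 6000 ft.
ISA temperature at 6000 ft = 15 − 2 × (6000/1000) = 3°C.
ISA deviation = 29 − 3 = +26°C.
Density altitude = 6000 + 120 × (26) = 9120 ft.

9120 ft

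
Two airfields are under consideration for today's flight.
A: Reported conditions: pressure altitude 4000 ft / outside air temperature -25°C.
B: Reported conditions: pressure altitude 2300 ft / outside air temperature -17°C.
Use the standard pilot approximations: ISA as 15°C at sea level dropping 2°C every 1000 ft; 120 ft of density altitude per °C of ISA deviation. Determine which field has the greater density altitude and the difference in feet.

A: ISA temp = 7°C, deviation -32°C, DA = 4000 + 120 × (-32) = 160 ft.
B: ISA temp = 10.4°C, deviation -27.4°C, DA = 2300 + 120 × (-27.4) = -988 ft.
A is higher by 160 − (-988) = 1148 ft.

A by 1148 ft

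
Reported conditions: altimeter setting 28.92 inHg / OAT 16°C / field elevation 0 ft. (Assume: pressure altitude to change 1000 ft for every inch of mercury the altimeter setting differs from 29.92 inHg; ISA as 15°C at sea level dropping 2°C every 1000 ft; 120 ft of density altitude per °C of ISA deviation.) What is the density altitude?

1360 ft

Pressure altitude = 0 + (29.92 − 28.92) × 1000 = 0 + (+1000) = 1000 ft.
ISA temperature at 1000 ft = 15 − 2 × (1000/1000) = 13°C.
ISA deviation = 16 − 13 = +3°C.
Density altitude = 1000 + 120 × (3) = 1360 ft.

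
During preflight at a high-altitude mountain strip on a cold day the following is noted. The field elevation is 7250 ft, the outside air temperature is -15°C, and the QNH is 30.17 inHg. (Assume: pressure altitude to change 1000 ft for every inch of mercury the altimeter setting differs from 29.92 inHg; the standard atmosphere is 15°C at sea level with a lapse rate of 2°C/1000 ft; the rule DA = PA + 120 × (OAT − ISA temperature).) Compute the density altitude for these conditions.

5080 ft

Pressure altitude = 7250 + (29.92 − 30.17) × 1000 = 7250 + (-250) = 7000 ft.
ISA temperature at 7000 ft = 15 − 2 × (7000/1000) = 1°C.
ISA deviation = -15 − 1 = -16°C.
Density altitude = 7000 + 120 × (-16) = 5080 ft.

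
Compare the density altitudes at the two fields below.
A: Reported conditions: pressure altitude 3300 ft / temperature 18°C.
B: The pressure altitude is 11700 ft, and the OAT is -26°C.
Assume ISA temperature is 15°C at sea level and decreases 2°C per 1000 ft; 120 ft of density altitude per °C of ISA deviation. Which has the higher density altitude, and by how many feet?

A: ISA temp = 8.4°C, deviation +9.6°C, DA = 3300 + 120 × 9.6 = 4452 ft.
B: ISA temp = -8.4°C, deviation -17.6°C, DA = 11700 + 120 × (-17.6) = 9588 ft.
B is higher by 9588 − 4452 = 5136 ft.

B by 5136 ft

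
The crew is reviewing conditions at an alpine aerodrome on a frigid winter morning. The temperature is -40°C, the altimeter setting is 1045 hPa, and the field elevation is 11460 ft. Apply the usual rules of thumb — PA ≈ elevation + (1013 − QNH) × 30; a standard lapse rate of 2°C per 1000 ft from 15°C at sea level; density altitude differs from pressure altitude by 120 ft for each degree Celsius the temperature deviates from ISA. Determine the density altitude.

6420 ft

Pressure altitude = 11460 + (1013 − 1045) × 30 = 11460 + (-960) = 10500 ft.
ISA temperature at 10500 ft = 15 − 2 × (10500/1000) = -6°C.
ISA deviation = -40 − (-6) = -34°C.
Density altitude = 10500 + 120 × (-34) = 6420 ft.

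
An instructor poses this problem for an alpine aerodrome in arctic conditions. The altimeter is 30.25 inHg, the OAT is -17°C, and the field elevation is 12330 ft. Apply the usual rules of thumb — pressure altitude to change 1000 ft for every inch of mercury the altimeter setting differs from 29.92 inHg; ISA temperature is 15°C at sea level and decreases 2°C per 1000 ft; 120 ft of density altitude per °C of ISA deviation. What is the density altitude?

11040 ft

Pressure altitude = 12330 + (29.92 − 30.25) × 1000 = 12330 + (-330) = 12000 ft.
ISA temperature at 12000 ft = 15 − 2 × (12000/1000) = -9°C.
ISA deviation = -17 − (-9) = -8°C.
Density altitude = 12000 + 120 × (-8) = 11040 ft.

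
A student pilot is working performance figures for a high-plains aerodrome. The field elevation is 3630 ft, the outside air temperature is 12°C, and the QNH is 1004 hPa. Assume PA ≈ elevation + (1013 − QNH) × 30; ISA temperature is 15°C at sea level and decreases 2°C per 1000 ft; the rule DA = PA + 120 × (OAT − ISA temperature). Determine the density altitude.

4476 ft

Pressure altitude = 3630 + (1013 − 1004) × 30 = 3630 + (+270) = 3900 ft.
ISA temperature at 3900 ft = 15 − 2 × (3900/1000) = 7.2°C.
ISA deviation = 12 − 7.2 = +4.8°C.
Density altitude = 3900 + 120 × (4.8) = 4476 ft.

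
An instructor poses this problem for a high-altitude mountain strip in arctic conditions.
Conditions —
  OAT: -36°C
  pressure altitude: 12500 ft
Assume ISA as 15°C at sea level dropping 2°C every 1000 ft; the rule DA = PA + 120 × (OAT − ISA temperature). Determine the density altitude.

ISA temperature at 12500 ft = 15 − 2 × (12500/1000) = -10°C.
ISA deviation = -36 − (-10) = -26°C.
Density altitude = 12500 + 120 × (-26) = 12500 + (-3120) = 9380 ft.

9380 ft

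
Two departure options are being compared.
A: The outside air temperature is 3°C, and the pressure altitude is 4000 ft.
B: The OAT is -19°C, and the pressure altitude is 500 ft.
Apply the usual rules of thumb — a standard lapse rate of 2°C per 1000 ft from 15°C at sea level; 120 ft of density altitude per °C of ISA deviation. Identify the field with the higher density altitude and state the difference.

A by 6980 ft

A: ISA temp = 7°C, deviation -4°C, DA = 4000 + 120 × (-4) = 3520 ft.
B: ISA temp = 14°C, deviation -33°C, DA = 500 + 120 × (-33) = -3460 ft.
A is higher by 3520 − (-3460) = 6980 ft.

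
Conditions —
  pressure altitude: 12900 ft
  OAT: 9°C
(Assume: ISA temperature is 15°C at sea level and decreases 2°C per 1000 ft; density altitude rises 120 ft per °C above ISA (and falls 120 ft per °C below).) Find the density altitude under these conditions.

15276 ft

ISA temperature at 12900 ft = 15 − 2 × (12900/1000) = -10.8°C.
ISA deviation = 9 − (-10.8) = +19.8°C.
Density altitude = 12900 + 120 × (19.8) = 12900 + (+2376) = 15276 ft.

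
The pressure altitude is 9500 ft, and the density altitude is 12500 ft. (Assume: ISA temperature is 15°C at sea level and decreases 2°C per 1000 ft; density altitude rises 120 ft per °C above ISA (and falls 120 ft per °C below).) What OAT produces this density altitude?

21°C

Density altitude − pressure altitude = 12500 − 9500 = +3000 ft.
At 120 ft/°C that is an ISA deviation of 3000/120 = +25°C.
ISA temperature at 9500 ft = 15 − 2 × (9500/1000) = -4°C.
OAT = ISA + deviation = -4 + (+25) = 21°C.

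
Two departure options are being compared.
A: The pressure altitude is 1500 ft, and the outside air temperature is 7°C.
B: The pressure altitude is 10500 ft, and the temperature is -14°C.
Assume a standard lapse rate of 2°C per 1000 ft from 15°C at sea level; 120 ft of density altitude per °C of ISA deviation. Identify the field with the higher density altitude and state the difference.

B by 8640 ft

A: ISA temp = 12°C, deviation -5°C, DA = 1500 + 120 × (-5) = 900 ft.
B: ISA temp = -6°C, deviation -8°C, DA = 10500 + 120 × (-8) = 9540 ft.
B is higher by 9540 − 900 = 8640 ft.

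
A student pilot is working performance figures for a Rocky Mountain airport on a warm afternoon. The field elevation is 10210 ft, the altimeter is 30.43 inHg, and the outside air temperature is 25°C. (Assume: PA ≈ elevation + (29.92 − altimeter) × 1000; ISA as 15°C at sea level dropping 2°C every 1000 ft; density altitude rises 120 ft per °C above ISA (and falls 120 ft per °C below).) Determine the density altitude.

Pressure altitude = 10210 + (29.92 − 30.43) × 1000 = 10210 + (-510) = 9700 ft.
ISA temperature at 9700 ft = 15 − 2 × (9700/1000) = -4.4°C.
ISA deviation = 25 − (-4.4) = +29.4°C.
Density altitude = 9700 + 120 × (29.4) = 13228 ft.

13228 ft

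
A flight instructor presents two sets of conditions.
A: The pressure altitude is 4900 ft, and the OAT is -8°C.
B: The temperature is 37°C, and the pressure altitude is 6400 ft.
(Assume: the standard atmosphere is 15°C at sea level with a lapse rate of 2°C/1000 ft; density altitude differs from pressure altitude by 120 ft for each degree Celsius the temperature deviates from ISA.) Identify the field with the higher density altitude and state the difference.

B by 7260 ft

A: ISA temp = 5.2°C, deviation -13.2°C, DA = 4900 + 120 × (-13.2) = 3316 ft.
B: ISA temp = 2.2°C, deviation +34.8°C, DA = 6400 + 120 × 34.8 = 10576 ft.
B is higher by 10576 − 3316 = 7260 ft.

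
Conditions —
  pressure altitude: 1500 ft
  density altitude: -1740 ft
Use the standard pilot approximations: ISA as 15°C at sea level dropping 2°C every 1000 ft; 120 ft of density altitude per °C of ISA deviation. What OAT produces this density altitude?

-15°C

Density altitude − pressure altitude = -1740 − 1500 = -3240 ft.
At 120 ft/°C that is an ISA deviation of -3240/120 = -27°C.
ISA temperature at 1500 ft = 15 − 2 × (1500/1000) = 12°C.
OAT = ISA + deviation = 12 + (-27) = -15°C.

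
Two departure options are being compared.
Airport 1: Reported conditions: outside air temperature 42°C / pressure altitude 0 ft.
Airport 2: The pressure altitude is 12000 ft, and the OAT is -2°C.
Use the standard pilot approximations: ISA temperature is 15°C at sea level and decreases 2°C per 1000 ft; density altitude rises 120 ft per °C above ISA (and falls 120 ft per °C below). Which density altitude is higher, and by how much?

Airport 1: ISA temp = 15°C, deviation +27°C, DA = 0 + 120 × 27 = 3240 ft.
Airport 2: ISA temp = -9°C, deviation +7°C, DA = 12000 + 120 × 7 = 12840 ft.
Airport 2 is higher by 12840 − 3240 = 9600 ft.

Airport 2 by 9600 ft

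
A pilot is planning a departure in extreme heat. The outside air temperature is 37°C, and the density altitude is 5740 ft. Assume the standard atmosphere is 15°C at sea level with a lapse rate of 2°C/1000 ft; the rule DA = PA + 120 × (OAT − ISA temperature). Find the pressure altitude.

DA = PA + 120 × (OAT − (15 − 2·PA/1000)) = PA + 120·OAT − 1800 + 0.24·PA = 1.24·PA + 120·OAT − 1800.
So 1.24·PA = 5740 − 120 × 37 + 1800 = 3100.
PA = 3100 / 1.24 = 2500 ft.

2500 ft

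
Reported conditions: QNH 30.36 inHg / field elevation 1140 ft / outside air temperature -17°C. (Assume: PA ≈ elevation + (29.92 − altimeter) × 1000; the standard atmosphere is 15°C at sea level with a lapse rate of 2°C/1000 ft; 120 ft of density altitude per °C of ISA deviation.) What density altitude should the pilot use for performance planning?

-2972 ft

Pressure altitude = 1140 + (29.92 − 30.36) × 1000 = 1140 + (-440) = 700 ft.
ISA temperature at 700 ft = 15 − 2 × (700/1000) = 13.6°C.
ISA deviation = -17 − 13.6 = -30.6°C.
Density altitude = 700 + 120 × (-30.6) = -2972 ft.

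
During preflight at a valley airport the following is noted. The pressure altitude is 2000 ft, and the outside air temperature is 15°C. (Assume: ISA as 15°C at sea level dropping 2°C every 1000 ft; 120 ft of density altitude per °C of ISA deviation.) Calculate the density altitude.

ISA temperature at 2000 ft = 15 − 2 × (2000/1000) = 11°C.
ISA deviation = 15 − 11 = +4°C.
Density altitude = 2000 + 120 × (4) = 2000 + (+480) = 2480 ft.

2480 ft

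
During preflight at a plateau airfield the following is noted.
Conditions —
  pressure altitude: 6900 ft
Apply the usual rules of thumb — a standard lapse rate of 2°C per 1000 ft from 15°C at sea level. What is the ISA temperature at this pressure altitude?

ISA temperature = 15 − 2 × (6900/1000) = 15 − 13.8 = 1.2°C.

1.2°C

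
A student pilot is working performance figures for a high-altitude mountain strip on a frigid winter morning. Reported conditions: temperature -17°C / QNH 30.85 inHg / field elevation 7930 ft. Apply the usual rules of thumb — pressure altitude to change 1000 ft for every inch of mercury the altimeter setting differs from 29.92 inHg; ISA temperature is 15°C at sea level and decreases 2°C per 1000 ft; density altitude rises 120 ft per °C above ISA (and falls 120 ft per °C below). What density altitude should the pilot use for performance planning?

Pressure altitude = 7930 + (29.92 − 30.85) × 1000 = 7930 + (-930) = 7000 ft.
ISA temperature at 7000 ft = 15 − 2 × (7000/1000) = 1°C.
ISA deviation = -17 − 1 = -18°C.
Density altitude = 7000 + 120 × (-18) = 4840 ft.

4840 ft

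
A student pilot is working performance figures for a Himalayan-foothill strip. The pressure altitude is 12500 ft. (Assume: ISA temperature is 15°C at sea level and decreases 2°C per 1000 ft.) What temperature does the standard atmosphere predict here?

-10°C

ISA temperature = 15 − 2 × (12500/1000) = 15 − 25 = -10°C.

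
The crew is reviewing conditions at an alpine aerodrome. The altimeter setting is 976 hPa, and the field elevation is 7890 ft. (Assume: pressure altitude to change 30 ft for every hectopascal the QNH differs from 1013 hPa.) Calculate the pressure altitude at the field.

Pressure correction = (1013 − 976) × 30 = +1110 ft.
Pressure altitude = 7890 + (+1110) = 9000 ft.

9000 ft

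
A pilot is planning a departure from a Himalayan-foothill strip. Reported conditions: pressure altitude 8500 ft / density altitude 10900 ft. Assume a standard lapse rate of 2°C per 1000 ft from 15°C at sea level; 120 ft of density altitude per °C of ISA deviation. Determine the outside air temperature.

Density altitude − pressure altitude = 10900 − 8500 = +2400 ft.
At 120 ft/°C that is an ISA deviation of 2400/120 = +20°C.
ISA temperature at 8500 ft = 15 − 2 × (8500/1000) = -2°C.
OAT = ISA + deviation = -2 + (+20) = 18°C.

18°C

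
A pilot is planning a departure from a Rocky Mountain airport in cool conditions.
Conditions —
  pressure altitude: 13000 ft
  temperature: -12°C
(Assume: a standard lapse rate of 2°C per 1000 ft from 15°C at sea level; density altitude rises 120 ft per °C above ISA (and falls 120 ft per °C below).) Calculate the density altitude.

12880 ft

ISA temperature at 13000 ft = 15 − 2 × (13000/1000) = -11°C.
ISA deviation = -12 − (-11) = -1°C.
Density altitude = 13000 + 120 × (-1) = 13000 + (-120) = 12880 ft.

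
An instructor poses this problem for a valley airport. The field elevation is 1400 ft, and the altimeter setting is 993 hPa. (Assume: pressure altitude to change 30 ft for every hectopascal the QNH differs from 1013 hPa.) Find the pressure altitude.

Pressure correction = (1013 − 993) × 30 = +600 ft.
Pressure altitude = 1400 + (+600) = 2000 ft.

2000 ft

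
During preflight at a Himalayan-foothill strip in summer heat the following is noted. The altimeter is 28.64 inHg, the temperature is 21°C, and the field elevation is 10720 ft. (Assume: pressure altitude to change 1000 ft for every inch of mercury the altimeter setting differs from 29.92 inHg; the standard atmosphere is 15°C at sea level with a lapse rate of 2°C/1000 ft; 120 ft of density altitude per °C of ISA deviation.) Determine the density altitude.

Pressure altitude = 10720 + (29.92 − 28.64) × 1000 = 10720 + (+1280) = 12000 ft.
ISA temperature at 12000 ft = 15 − 2 × (12000/1000) = -9°C.
ISA deviation = 21 − (-9) = +30°C.
Density altitude = 12000 + 120 × (30) = 15600 ft.

15600 ft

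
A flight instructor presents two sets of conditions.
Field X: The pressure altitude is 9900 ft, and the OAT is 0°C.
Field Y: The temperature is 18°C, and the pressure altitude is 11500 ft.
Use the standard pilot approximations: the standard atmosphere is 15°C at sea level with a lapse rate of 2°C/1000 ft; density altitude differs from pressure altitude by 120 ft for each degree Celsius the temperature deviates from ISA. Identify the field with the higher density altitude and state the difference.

Field Y by 4144 ft

Field X: ISA temp = -4.8°C, deviation +4.8°C, DA = 9900 + 120 × 4.8 = 10476 ft.
Field Y: ISA temp = -8°C, deviation +26°C, DA = 11500 + 120 × 26 = 14620 ft.
Field Y is higher by 14620 − 10476 = 4144 ft.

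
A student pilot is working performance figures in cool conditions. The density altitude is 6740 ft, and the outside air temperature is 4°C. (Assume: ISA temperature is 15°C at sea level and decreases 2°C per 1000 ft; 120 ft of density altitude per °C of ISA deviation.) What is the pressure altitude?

6500 ft

DA = PA + 120 × (OAT − (15 − 2·PA/1000)) = PA + 120·OAT − 1800 + 0.24·PA = 1.24·PA + 120·OAT − 1800.
So 1.24·PA = 6740 − 120 × 4 + 1800 = 8060.
PA = 8060 / 1.24 = 6500 ft.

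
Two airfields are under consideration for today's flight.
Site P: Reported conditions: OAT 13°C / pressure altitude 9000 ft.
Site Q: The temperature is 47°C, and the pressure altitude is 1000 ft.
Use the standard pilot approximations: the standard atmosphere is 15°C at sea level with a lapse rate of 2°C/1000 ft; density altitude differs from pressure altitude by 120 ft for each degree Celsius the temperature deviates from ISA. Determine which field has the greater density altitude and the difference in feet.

Site P: ISA temp = -3°C, deviation +16°C, DA = 9000 + 120 × 16 = 10920 ft.
Site Q: ISA temp = 13°C, deviation +34°C, DA = 1000 + 120 × 34 = 5080 ft.
Site P is higher by 10920 − 5080 = 5840 ft.

Site P by 5840 ft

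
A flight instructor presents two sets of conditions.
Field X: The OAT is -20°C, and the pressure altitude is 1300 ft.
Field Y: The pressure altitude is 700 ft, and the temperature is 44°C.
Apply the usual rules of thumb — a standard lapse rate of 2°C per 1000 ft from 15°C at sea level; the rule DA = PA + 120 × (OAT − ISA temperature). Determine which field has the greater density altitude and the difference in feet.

Field X: ISA temp = 12.4°C, deviation -32.4°C, DA = 1300 + 120 × (-32.4) = -2588 ft.
Field Y: ISA temp = 13.6°C, deviation +30.4°C, DA = 700 + 120 × 30.4 = 4348 ft.
Field Y is higher by 4348 − (-2588) = 6936 ft.

Field Y by 6936 ft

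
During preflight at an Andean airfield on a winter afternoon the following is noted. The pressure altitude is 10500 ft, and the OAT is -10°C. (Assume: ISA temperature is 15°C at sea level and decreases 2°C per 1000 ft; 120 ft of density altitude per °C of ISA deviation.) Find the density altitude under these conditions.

ISA temperature at 10500 ft = 15 − 2 × (10500/1000) = -6°C.
ISA deviation = -10 − (-6) = -4°C.
Density altitude = 10500 + 120 × (-4) = 10500 + (-480) = 10020 ft.

10020 ft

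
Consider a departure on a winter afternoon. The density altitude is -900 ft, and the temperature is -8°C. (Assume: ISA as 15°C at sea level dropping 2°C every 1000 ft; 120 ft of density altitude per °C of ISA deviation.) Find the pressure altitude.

1500 ft

DA = PA + 120 × (OAT − (15 − 2·PA/1000)) = PA + 120·OAT − 1800 + 0.24·PA = 1.24·PA + 120·OAT − 1800.
So 1.24·PA = -900 − 120 × (-8) + 1800 = 1860.
PA = 1860 / 1.24 = 1500 ft.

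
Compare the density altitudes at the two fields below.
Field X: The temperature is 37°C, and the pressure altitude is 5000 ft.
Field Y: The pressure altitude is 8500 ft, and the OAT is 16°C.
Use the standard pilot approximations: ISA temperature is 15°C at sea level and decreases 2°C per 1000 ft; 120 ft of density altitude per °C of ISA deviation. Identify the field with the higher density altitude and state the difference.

Field X: ISA temp = 5°C, deviation +32°C, DA = 5000 + 120 × 32 = 8840 ft.
Field Y: ISA temp = -2°C, deviation +18°C, DA = 8500 + 120 × 18 = 10660 ft.
Field Y is higher by 10660 − 8840 = 1820 ft.

Field Y by 1820 ft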